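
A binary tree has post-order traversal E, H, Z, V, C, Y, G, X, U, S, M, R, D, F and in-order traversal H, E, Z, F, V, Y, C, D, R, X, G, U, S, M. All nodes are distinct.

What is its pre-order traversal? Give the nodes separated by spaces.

F Z H E D Y V C R M S U X G

The last element of post-order is the root; it splits in-order into left and right subtrees.
Root F: left subtree has 3 nodes {H, E, Z}, right has 10 {V, Y, C, D, R, X, G, U, S, M}.
  Root Z: left subtree has 2 nodes {H, E}, right has 0 { }.
    Root H: left subtree has 0 nodes { }, right has 1 {E}.
  Root D: left subtree has 3 nodes {V, Y, C}, right has 6 {R, X, G, U, S, M}.
    Root Y: left subtree has 1 node {V}, right has 1 {C}.
    Root R: left subtree has 0 nodes { }, right has 5 {X, G, U, S, M}.
      Root M: left subtree has 4 nodes {X, G, U, S}, right has 0 { }.
        Root S: left subtree has 3 nodes {X, G, U}, right has 0 { }.
          Root U: left subtree has 2 nodes {X, G}, right has 0 { }.
            Root X: left subtree has 0 nodes { }, right has 1 {G}.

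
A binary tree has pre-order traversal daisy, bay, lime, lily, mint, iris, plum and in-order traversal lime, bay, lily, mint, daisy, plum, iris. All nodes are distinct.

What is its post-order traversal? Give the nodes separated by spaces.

lime mint lily bay plum iris daisy

The first element of pre-order is the root; it splits in-order into left and right subtrees.
Root daisy: left subtree has 4 nodes {lime, bay, lily, mint}, right has 2 {plum, iris}.
  Root bay: left subtree has 1 node {lime}, right has 2 {lily, mint}.
    Root lily: left subtree has 0 nodes { }, right has 1 {mint}.
  Root iris: left subtree has 1 node {plum}, right has 0 { }.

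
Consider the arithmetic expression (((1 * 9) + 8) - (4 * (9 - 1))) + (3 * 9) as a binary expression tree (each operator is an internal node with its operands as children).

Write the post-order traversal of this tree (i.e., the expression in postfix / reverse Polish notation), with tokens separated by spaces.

1 9 * 8 + 4 9 1 - * - 3 9 * +

Post-order on an expression tree gives postfix notation: for each operator, emit left operand, right operand, then the operator.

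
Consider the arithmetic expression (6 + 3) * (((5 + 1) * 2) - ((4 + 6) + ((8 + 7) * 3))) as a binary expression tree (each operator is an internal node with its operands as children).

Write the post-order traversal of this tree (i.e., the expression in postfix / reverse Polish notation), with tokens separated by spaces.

6 3 + 5 1 + 2 * 4 6 + 8 7 + 3 * + - *

Post-order on an expression tree gives postfix notation: for each operator, emit left operand, right operand, then the operator.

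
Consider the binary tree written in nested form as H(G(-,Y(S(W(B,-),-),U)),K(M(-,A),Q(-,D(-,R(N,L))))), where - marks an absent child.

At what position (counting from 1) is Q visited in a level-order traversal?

6

Level-order visits nodes level by level from the root, left to right within each level.
Level 0: H
Level 1: G, K
Level 2: Y, M, Q
Level 3: S, U, A, D
Level 4: W, R
Level 5: B, N, L
Full level-order sequence: H, G, K, Y, M, Q, S, U, A, D, W, R, B, N, L.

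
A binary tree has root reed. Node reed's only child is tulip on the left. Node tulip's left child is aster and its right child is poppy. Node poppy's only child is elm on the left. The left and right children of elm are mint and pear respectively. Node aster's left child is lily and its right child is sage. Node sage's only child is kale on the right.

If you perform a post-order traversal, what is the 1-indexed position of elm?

7

Post-order visits the left subtree, then the right subtree, then the node.
At reed: go left to tulip.
  At tulip: go left to aster.
    At aster: go left to lily.
      lily is a leaf — visit lily.
    At aster: go right to sage.
      At sage: no left child.
      At sage: go right to kale.
        kale is a leaf — visit kale.
      Visit sage.
    Visit aster.
  At tulip: go right to poppy.
    At poppy: go left to elm.
      At elm: go left to mint.
        mint is a leaf — visit mint.
      At elm: go right to pear.
        pear is a leaf — visit pear.
      Visit elm.
    At poppy: no right child.
    Visit poppy.
  Visit tulip.
At reed: no right child.
Visit reed.
Full post-order sequence: lily, kale, sage, aster, mint, pear, elm, poppy, tulip, reed.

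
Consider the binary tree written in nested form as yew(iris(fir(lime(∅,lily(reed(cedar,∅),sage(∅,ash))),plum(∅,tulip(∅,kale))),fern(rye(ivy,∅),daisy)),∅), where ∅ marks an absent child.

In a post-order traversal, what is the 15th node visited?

Post-order visits the left subtree, then the right subtree, then the node.
At yew: go left to iris.
  At iris: go left to fir.
    At fir: go left to lime.
      At lime: no left child.
      At lime: go right to lily.
        At lily: go left to reed.
          At reed: go left to cedar.
            cedar is a leaf — visit cedar.
          At reed: no right child.
          Visit reed.
        At lily: go right to sage.
          At sage: no left child.
          At sage: go right to ash.
            ash is a leaf — visit ash.
          Visit sage.
        Visit lily.
      Visit lime.
    At fir: go right to plum.
      At plum: no left child.
      At plum: go right to tulip.
        At tulip: no left child.
        At tulip: go right to kale.
          kale is a leaf — visit kale.
        Visit tulip.
      Visit plum.
    Visit fir.
  At iris: go right to fern.
    At fern: go left to rye.
      At rye: go left to ivy.
        ivy is a leaf — visit ivy.
      At rye: no right child.
      Visit rye.
    At fern: go right to daisy.
      daisy is a leaf — visit daisy.
    Visit fern.
  Visit iris.
At yew: no right child.
Visit yew.
Full post-order sequence: cedar, reed, ash, sage, lily, lime, kale, tulip, plum, fir, ivy, rye, daisy, fern, iris, yew.

iris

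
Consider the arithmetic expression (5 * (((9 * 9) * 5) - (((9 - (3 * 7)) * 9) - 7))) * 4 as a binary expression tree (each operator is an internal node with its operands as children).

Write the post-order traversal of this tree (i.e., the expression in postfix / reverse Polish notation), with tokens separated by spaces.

Post-order on an expression tree gives postfix notation: for each operator, emit left operand, right operand, then the operator.

5 9 9 * 5 * 9 3 7 * - 9 * 7 - - * 4 *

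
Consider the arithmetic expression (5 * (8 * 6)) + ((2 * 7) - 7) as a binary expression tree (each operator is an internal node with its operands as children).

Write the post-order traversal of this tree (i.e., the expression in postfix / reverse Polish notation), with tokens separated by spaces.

5 8 6 * * 2 7 * 7 - +

Post-order on an expression tree gives postfix notation: for each operator, emit left operand, right operand, then the operator.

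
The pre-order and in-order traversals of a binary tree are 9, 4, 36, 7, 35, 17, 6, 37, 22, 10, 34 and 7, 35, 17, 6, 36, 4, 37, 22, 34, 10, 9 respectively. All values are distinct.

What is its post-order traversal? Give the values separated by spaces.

6 17 35 7 36 34 10 22 37 4 9

The first element of pre-order is the root; it splits in-order into left and right subtrees.
Root 9: left subtree has 10 nodes {7, 35, 17, 6, 36, 4, 37, 22, 34, 10}, right has 0 { }.
  Root 4: left subtree has 5 nodes {7, 35, 17, 6, 36}, right has 4 {37, 22, 34, 10}.
    Root 36: left subtree has 4 nodes {7, 35, 17, 6}, right has 0 { }.
      Root 7: left subtree has 0 nodes { }, right has 3 {35, 17, 6}.
        Root 35: left subtree has 0 nodes { }, right has 2 {17, 6}.
          Root 17: left subtree has 0 nodes { }, right has 1 {6}.
    Root 37: left subtree has 0 nodes { }, right has 3 {22, 34, 10}.
      Root 22: left subtree has 0 nodes { }, right has 2 {34, 10}.
        Root 10: left subtree has 1 node {34}, right has 0 { }.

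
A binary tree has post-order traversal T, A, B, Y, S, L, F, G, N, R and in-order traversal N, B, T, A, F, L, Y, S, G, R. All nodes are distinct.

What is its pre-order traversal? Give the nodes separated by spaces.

The last element of post-order is the root; it splits in-order into left and right subtrees.
Root R: left subtree has 9 nodes {N, B, T, A, F, L, Y, S, G}, right has 0 { }.
  Root N: left subtree has 0 nodes { }, right has 8 {B, T, A, F, L, Y, S, G}.
    Root G: left subtree has 7 nodes {B, T, A, F, L, Y, S}, right has 0 { }.
      Root F: left subtree has 3 nodes {B, T, A}, right has 3 {L, Y, S}.
        Root B: left subtree has 0 nodes { }, right has 2 {T, A}.
          Root A: left subtree has 1 node {T}, right has 0 { }.
        Root L: left subtree has 0 nodes { }, right has 2 {Y, S}.
          Root S: left subtree has 1 node {Y}, right has 0 { }.

R N G F B A T L S Y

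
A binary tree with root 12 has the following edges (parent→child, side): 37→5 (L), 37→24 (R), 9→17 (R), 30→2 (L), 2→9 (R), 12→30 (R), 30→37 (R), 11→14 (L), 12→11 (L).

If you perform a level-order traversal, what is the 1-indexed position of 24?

Level-order visits nodes level by level from the root, left to right within each level.
Level 0: 12
Level 1: 11, 30
Level 2: 14, 2, 37
Level 3: 9, 5, 24
Level 4: 17
Full level-order sequence: 12, 11, 30, 14, 2, 37, 9, 5, 24, 17.

9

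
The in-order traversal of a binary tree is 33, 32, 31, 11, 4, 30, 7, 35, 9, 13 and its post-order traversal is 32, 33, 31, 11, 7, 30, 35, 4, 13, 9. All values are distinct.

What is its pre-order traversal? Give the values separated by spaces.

9 4 11 31 33 32 35 30 7 13

The last element of post-order is the root; it splits in-order into left and right subtrees.
Root 9: left subtree has 8 nodes {33, 32, 31, 11, 4, 30, 7, 35}, right has 1 {13}.
  Root 4: left subtree has 4 nodes {33, 32, 31, 11}, right has 3 {30, 7, 35}.
    Root 11: left subtree has 3 nodes {33, 32, 31}, right has 0 { }.
      Root 31: left subtree has 2 nodes {33, 32}, right has 0 { }.
        Root 33: left subtree has 0 nodes { }, right has 1 {32}.
    Root 35: left subtree has 2 nodes {30, 7}, right has 0 { }.
      Root 30: left subtree has 0 nodes { }, right has 1 {7}.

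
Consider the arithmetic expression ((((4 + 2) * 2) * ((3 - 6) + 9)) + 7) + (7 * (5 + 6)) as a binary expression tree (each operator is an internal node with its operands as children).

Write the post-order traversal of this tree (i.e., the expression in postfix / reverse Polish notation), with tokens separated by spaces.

Post-order on an expression tree gives postfix notation: for each operator, emit left operand, right operand, then the operator.

4 2 + 2 * 3 6 - 9 + * 7 + 7 5 6 + * +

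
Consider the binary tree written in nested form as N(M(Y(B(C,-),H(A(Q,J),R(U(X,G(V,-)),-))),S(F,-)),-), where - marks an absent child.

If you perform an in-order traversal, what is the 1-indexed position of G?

In-order visits the left subtree, then the node, then the right subtree.
At N: go left to M.
  At M: go left to Y.
    At Y: go left to B.
      At B: go left to C.
        C is a leaf — visit C.
      Visit B.
      At B: no right child.
    Visit Y.
    At Y: go right to H.
      At H: go left to A.
        At A: go left to Q.
          Q is a leaf — visit Q.
        Visit A.
        At A: go right to J.
          J is a leaf — visit J.
      Visit H.
      At H: go right to R.
        At R: go left to U.
          At U: go left to X.
            X is a leaf — visit X.
          Visit U.
          At U: go right to G.
            At G: go left to V.
              V is a leaf — visit V.
            Visit G.
            At G: no right child.
        Visit R.
        At R: no right child.
  Visit M.
  At M: go right to S.
    At S: go left to F.
      F is a leaf — visit F.
    Visit S.
    At S: no right child.
Visit N.
At N: no right child.
Full in-order sequence: C, B, Y, Q, A, J, H, X, U, V, G, R, M, F, S, N.

11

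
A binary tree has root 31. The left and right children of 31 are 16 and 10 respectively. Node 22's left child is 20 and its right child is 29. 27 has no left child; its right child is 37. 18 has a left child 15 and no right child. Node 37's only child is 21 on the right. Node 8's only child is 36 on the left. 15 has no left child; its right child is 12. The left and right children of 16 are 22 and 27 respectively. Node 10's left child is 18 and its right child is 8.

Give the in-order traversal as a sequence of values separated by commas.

In-order visits the left subtree, then the node, then the right subtree.
At 31: go left to 16.
  At 16: go left to 22.
    At 22: go left to 20.
      20 is a leaf — visit 20.
    Visit 22.
    At 22: go right to 29.
      29 is a leaf — visit 29.
  Visit 16.
  At 16: go right to 27.
    At 27: no left child.
    Visit 27.
    At 27: go right to 37.
      At 37: no left child.
      Visit 37.
      At 37: go right to 21.
        21 is a leaf — visit 21.
Visit 31.
At 31: go right to 10.
  At 10: go left to 18.
    At 18: go left to 15.
      At 15: no left child.
      Visit 15.
      At 15: go right to 12.
        12 is a leaf — visit 12.
    Visit 18.
    At 18: no right child.
  Visit 10.
  At 10: go right to 8.
    At 8: go left to 36.
      36 is a leaf — visit 36.
    Visit 8.
    At 8: no right child.

20, 22, 29, 16, 27, 37, 21, 31, 15, 12, 18, 10, 36, 8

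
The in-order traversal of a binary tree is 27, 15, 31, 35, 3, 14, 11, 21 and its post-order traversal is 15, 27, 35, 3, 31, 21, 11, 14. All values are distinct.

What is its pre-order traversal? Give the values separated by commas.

The last element of post-order is the root; it splits in-order into left and right subtrees.
Root 14: left subtree has 5 nodes {27, 15, 31, 35, 3}, right has 2 {11, 21}.
  Root 31: left subtree has 2 nodes {27, 15}, right has 2 {35, 3}.
    Root 27: left subtree has 0 nodes { }, right has 1 {15}.
    Root 3: left subtree has 1 node {35}, right has 0 { }.
  Root 11: left subtree has 0 nodes { }, right has 1 {21}.

14, 31, 27, 15, 3, 35, 11, 21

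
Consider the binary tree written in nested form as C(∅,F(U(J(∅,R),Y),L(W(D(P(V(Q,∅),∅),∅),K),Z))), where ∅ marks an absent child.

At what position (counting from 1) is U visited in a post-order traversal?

4

Post-order visits the left subtree, then the right subtree, then the node.
At C: no left child.
At C: go right to F.
  At F: go left to U.
    At U: go left to J.
      At J: no left child.
      At J: go right to R.
        R is a leaf — visit R.
      Visit J.
    At U: go right to Y.
      Y is a leaf — visit Y.
    Visit U.
  At F: go right to L.
    At L: go left to W.
      At W: go left to D.
        At D: go left to P.
          At P: go left to V.
            At V: go left to Q.
              Q is a leaf — visit Q.
            At V: no right child.
            Visit V.
          At P: no right child.
          Visit P.
        At D: no right child.
        Visit D.
      At W: go right to K.
        K is a leaf — visit K.
      Visit W.
    At L: go right to Z.
      Z is a leaf — visit Z.
    Visit L.
  Visit F.
Visit C.
Full post-order sequence: R, J, Y, U, Q, V, P, D, K, W, Z, L, F, C.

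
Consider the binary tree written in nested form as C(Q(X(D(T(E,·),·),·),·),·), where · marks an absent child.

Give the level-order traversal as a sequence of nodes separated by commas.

Level-order visits nodes level by level from the root, left to right within each level.
Level 0: C
Level 1: Q
Level 2: X
Level 3: D
Level 4: T
Level 5: E

C, Q, X, D, T, E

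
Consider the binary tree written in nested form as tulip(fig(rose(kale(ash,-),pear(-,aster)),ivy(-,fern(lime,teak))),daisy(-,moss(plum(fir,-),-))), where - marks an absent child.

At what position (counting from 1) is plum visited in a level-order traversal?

10

Level-order visits nodes level by level from the root, left to right within each level.
Level 0: tulip
Level 1: fig, daisy
Level 2: rose, ivy, moss
Level 3: kale, pear, fern, plum
Level 4: ash, aster, lime, teak, fir
Full level-order sequence: tulip, fig, daisy, rose, ivy, moss, kale, pear, fern, plum, ash, aster, lime, teak, fir.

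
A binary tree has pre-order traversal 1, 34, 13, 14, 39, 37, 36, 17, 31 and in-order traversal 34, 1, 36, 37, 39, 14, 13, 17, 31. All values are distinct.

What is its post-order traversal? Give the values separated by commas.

The first element of pre-order is the root; it splits in-order into left and right subtrees.
Root 1: left subtree has 1 node {34}, right has 7 {36, 37, 39, 14, 13, 17, 31}.
  Root 13: left subtree has 4 nodes {36, 37, 39, 14}, right has 2 {17, 31}.
    Root 14: left subtree has 3 nodes {36, 37, 39}, right has 0 { }.
      Root 39: left subtree has 2 nodes {36, 37}, right has 0 { }.
        Root 37: left subtree has 1 node {36}, right has 0 { }.
    Root 17: left subtree has 0 nodes { }, right has 1 {31}.

34, 36, 37, 39, 14, 31, 17, 13, 1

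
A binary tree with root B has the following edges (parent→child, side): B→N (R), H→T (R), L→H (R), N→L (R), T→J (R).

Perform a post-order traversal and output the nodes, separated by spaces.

Post-order visits the left subtree, then the right subtree, then the node.
At B: no left child.
At B: go right to N.
  At N: no left child.
  At N: go right to L.
    At L: no left child.
    At L: go right to H.
      At H: no left child.
      At H: go right to T.
        At T: no left child.
        At T: go right to J.
          J is a leaf — visit J.
        Visit T.
      Visit H.
    Visit L.
  Visit N.
Visit B.

J T H L N B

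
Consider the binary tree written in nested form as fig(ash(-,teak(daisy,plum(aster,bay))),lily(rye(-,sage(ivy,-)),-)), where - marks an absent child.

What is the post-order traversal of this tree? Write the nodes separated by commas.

Post-order visits the left subtree, then the right subtree, then the node.
At fig: go left to ash.
  At ash: no left child.
  At ash: go right to teak.
    At teak: go left to daisy.
      daisy is a leaf — visit daisy.
    At teak: go right to plum.
      At plum: go left to aster.
        aster is a leaf — visit aster.
      At plum: go right to bay.
        bay is a leaf — visit bay.
      Visit plum.
    Visit teak.
  Visit ash.
At fig: go right to lily.
  At lily: go left to rye.
    At rye: no left child.
    At rye: go right to sage.
      At sage: go left to ivy.
        ivy is a leaf — visit ivy.
      At sage: no right child.
      Visit sage.
    Visit rye.
  At lily: no right child.
  Visit lily.
Visit fig.

daisy, aster, bay, plum, teak, ash, ivy, sage, rye, lily, fig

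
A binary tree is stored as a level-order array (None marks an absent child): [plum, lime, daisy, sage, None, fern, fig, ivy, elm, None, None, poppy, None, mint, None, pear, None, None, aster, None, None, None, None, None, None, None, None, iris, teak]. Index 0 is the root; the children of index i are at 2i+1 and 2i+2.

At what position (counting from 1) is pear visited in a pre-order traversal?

5

Pre-order visits the node, then its left subtree, then its right subtree.
Visit plum.
At plum: go left to lime.
  Visit lime.
  At lime: go left to sage.
    Visit sage.
    At sage: go left to ivy.
      Visit ivy.
      At ivy: go left to pear.
        pear is a leaf — visit pear.
      At ivy: no right child.
    At sage: go right to elm.
      Visit elm.
      At elm: no left child.
      At elm: go right to aster.
        aster is a leaf — visit aster.
  At lime: no right child.
At plum: go right to daisy.
  Visit daisy.
  At daisy: go left to fern.
    Visit fern.
    At fern: go left to poppy.
      poppy is a leaf — visit poppy.
    At fern: no right child.
  At daisy: go right to fig.
    Visit fig.
    At fig: go left to mint.
      Visit mint.
      At mint: go left to iris.
        iris is a leaf — visit iris.
      At mint: go right to teak.
        teak is a leaf — visit teak.
    At fig: no right child.
Full pre-order sequence: plum, lime, sage, ivy, pear, elm, aster, daisy, fern, poppy, fig, mint, iris, teak.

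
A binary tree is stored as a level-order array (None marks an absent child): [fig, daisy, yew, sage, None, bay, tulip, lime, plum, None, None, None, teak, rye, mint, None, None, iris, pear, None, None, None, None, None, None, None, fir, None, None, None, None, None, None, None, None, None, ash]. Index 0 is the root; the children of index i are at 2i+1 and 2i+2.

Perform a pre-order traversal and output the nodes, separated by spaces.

Pre-order visits the node, then its left subtree, then its right subtree.
Visit fig.
At fig: go left to daisy.
  Visit daisy.
  At daisy: go left to sage.
    Visit sage.
    At sage: go left to lime.
      lime is a leaf — visit lime.
    At sage: go right to plum.
      Visit plum.
      At plum: go left to iris.
        Visit iris.
        At iris: no left child.
        At iris: go right to ash.
          ash is a leaf — visit ash.
      At plum: go right to pear.
        pear is a leaf — visit pear.
  At daisy: no right child.
At fig: go right to yew.
  Visit yew.
  At yew: go left to bay.
    Visit bay.
    At bay: no left child.
    At bay: go right to teak.
      Visit teak.
      At teak: no left child.
      At teak: go right to fir.
        fir is a leaf — visit fir.
  At yew: go right to tulip.
    Visit tulip.
    At tulip: go left to rye.
      rye is a leaf — visit rye.
    At tulip: go right to mint.
      mint is a leaf — visit mint.

fig daisy sage lime plum iris ash pear yew bay teak fir tulip rye mint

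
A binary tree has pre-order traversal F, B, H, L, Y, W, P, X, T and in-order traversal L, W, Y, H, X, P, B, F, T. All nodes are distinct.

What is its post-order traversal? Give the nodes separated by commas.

The first element of pre-order is the root; it splits in-order into left and right subtrees.
Root F: left subtree has 7 nodes {L, W, Y, H, X, P, B}, right has 1 {T}.
  Root B: left subtree has 6 nodes {L, W, Y, H, X, P}, right has 0 { }.
    Root H: left subtree has 3 nodes {L, W, Y}, right has 2 {X, P}.
      Root L: left subtree has 0 nodes { }, right has 2 {W, Y}.
        Root Y: left subtree has 1 node {W}, right has 0 { }.
      Root P: left subtree has 1 node {X}, right has 0 { }.

W, Y, L, X, P, H, B, T, F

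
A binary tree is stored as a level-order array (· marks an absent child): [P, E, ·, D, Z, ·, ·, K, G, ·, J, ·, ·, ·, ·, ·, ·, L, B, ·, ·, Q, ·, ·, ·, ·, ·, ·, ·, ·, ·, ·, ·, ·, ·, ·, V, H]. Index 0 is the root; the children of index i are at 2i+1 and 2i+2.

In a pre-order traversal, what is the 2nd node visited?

Pre-order visits the node, then its left subtree, then its right subtree.
Visit P.
At P: go left to E.
  Visit E.
  At E: go left to D.
    Visit D.
    At D: go left to K.
      K is a leaf — visit K.
    At D: go right to G.
      Visit G.
      At G: go left to L.
        Visit L.
        At L: no left child.
        At L: go right to V.
          V is a leaf — visit V.
      At G: go right to B.
        Visit B.
        At B: go left to H.
          H is a leaf — visit H.
        At B: no right child.
  At E: go right to Z.
    Visit Z.
    At Z: no left child.
    At Z: go right to J.
      Visit J.
      At J: go left to Q.
        Q is a leaf — visit Q.
      At J: no right child.
At P: no right child.
Full pre-order sequence: P, E, D, K, G, L, V, B, H, Z, J, Q.

E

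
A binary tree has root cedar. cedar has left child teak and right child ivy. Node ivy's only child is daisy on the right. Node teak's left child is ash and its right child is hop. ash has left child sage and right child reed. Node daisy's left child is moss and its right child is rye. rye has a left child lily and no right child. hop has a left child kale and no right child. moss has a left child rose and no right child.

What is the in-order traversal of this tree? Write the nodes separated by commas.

In-order visits the left subtree, then the node, then the right subtree.
At cedar: go left to teak.
  At teak: go left to ash.
    At ash: go left to sage.
      sage is a leaf — visit sage.
    Visit ash.
    At ash: go right to reed.
      reed is a leaf — visit reed.
  Visit teak.
  At teak: go right to hop.
    At hop: go left to kale.
      kale is a leaf — visit kale.
    Visit hop.
    At hop: no right child.
Visit cedar.
At cedar: go right to ivy.
  At ivy: no left child.
  Visit ivy.
  At ivy: go right to daisy.
    At daisy: go left to moss.
      At moss: go left to rose.
        rose is a leaf — visit rose.
      Visit moss.
      At moss: no right child.
    Visit daisy.
    At daisy: go right to rye.
      At rye: go left to lily.
        lily is a leaf — visit lily.
      Visit rye.
      At rye: no right child.

sage, ash, reed, teak, kale, hop, cedar, ivy, rose, moss, daisy, lily, rye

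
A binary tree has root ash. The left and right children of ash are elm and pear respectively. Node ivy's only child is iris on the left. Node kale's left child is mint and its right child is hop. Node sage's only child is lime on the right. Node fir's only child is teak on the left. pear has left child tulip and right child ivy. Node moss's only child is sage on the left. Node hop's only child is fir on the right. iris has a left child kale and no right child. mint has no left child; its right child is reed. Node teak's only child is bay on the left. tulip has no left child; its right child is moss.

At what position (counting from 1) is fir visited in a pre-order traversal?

Pre-order visits the node, then its left subtree, then its right subtree.
Visit ash.
At ash: go left to elm.
  elm is a leaf — visit elm.
At ash: go right to pear.
  Visit pear.
  At pear: go left to tulip.
    Visit tulip.
    At tulip: no left child.
    At tulip: go right to moss.
      Visit moss.
      At moss: go left to sage.
        Visit sage.
        At sage: no left child.
        At sage: go right to lime.
          lime is a leaf — visit lime.
      At moss: no right child.
  At pear: go right to ivy.
    Visit ivy.
    At ivy: go left to iris.
      Visit iris.
      At iris: go left to kale.
        Visit kale.
        At kale: go left to mint.
          Visit mint.
          At mint: no left child.
          At mint: go right to reed.
            reed is a leaf — visit reed.
        At kale: go right to hop.
          Visit hop.
          At hop: no left child.
          At hop: go right to fir.
            Visit fir.
            At fir: go left to teak.
              Visit teak.
              At teak: go left to bay.
                bay is a leaf — visit bay.
              At teak: no right child.
            At fir: no right child.
      At iris: no right child.
    At ivy: no right child.
Full pre-order sequence: ash, elm, pear, tulip, moss, sage, lime, ivy, iris, kale, mint, reed, hop, fir, teak, bay.

14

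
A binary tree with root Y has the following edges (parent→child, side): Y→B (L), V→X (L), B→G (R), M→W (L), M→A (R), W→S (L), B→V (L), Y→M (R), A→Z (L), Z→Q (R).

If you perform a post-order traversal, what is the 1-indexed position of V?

2

Post-order visits the left subtree, then the right subtree, then the node.
At Y: go left to B.
  At B: go left to V.
    At V: go left to X.
      X is a leaf — visit X.
    At V: no right child.
    Visit V.
  At B: go right to G.
    G is a leaf — visit G.
  Visit B.
At Y: go right to M.
  At M: go left to W.
    At W: go left to S.
      S is a leaf — visit S.
    At W: no right child.
    Visit W.
  At M: go right to A.
    At A: go left to Z.
      At Z: no left child.
      At Z: go right to Q.
        Q is a leaf — visit Q.
      Visit Z.
    At A: no right child.
    Visit A.
  Visit M.
Visit Y.
Full post-order sequence: X, V, G, B, S, W, Q, Z, A, M, Y.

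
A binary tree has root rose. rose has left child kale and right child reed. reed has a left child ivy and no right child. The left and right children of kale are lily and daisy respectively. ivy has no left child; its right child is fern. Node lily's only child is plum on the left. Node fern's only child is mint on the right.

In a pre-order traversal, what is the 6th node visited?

Pre-order visits the node, then its left subtree, then its right subtree.
Visit rose.
At rose: go left to kale.
  Visit kale.
  At kale: go left to lily.
    Visit lily.
    At lily: go left to plum.
      plum is a leaf — visit plum.
    At lily: no right child.
  At kale: go right to daisy.
    daisy is a leaf — visit daisy.
At rose: go right to reed.
  Visit reed.
  At reed: go left to ivy.
    Visit ivy.
    At ivy: no left child.
    At ivy: go right to fern.
      Visit fern.
      At fern: no left child.
      At fern: go right to mint.
        mint is a leaf — visit mint.
  At reed: no right child.
Full pre-order sequence: rose, kale, lily, plum, daisy, reed, ivy, fern, mint.

reed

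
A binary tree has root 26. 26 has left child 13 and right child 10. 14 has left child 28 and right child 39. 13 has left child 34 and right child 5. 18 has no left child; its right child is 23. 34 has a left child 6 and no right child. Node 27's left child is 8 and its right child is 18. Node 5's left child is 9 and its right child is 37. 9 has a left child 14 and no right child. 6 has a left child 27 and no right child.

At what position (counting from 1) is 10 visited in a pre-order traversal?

15

Pre-order visits the node, then its left subtree, then its right subtree.
Visit 26.
At 26: go left to 13.
  Visit 13.
  At 13: go left to 34.
    Visit 34.
    At 34: go left to 6.
      Visit 6.
      At 6: go left to 27.
        Visit 27.
        At 27: go left to 8.
          8 is a leaf — visit 8.
        At 27: go right to 18.
          Visit 18.
          At 18: no left child.
          At 18: go right to 23.
            23 is a leaf — visit 23.
      At 6: no right child.
    At 34: no right child.
  At 13: go right to 5.
    Visit 5.
    At 5: go left to 9.
      Visit 9.
      At 9: go left to 14.
        Visit 14.
        At 14: go left to 28.
          28 is a leaf — visit 28.
        At 14: go right to 39.
          39 is a leaf — visit 39.
      At 9: no right child.
    At 5: go right to 37.
      37 is a leaf — visit 37.
At 26: go right to 10.
  10 is a leaf — visit 10.
Full pre-order sequence: 26, 13, 34, 6, 27, 8, 18, 23, 5, 9, 14, 28, 39, 37, 10.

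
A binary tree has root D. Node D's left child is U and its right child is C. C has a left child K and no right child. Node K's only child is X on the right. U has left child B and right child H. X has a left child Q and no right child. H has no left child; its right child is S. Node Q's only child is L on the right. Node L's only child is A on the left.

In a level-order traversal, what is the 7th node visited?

S

Level-order visits nodes level by level from the root, left to right within each level.
Level 0: D
Level 1: U, C
Level 2: B, H, K
Level 3: S, X
Level 4: Q
Level 5: L
Level 6: A
Full level-order sequence: D, U, C, B, H, K, S, X, Q, L, A.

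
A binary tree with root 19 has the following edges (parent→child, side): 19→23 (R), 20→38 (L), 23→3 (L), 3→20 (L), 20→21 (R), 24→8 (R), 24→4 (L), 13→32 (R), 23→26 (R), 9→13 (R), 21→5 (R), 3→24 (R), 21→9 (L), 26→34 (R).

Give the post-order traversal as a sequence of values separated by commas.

38, 32, 13, 9, 5, 21, 20, 4, 8, 24, 3, 34, 26, 23, 19

Post-order visits the left subtree, then the right subtree, then the node.
At 19: no left child.
At 19: go right to 23.
  At 23: go left to 3.
    At 3: go left to 20.
      At 20: go left to 38.
        38 is a leaf — visit 38.
      At 20: go right to 21.
        At 21: go left to 9.
          At 9: no left child.
          At 9: go right to 13.
            At 13: no left child.
            At 13: go right to 32.
              32 is a leaf — visit 32.
            Visit 13.
          Visit 9.
        At 21: go right to 5.
          5 is a leaf — visit 5.
        Visit 21.
      Visit 20.
    At 3: go right to 24.
      At 24: go left to 4.
        4 is a leaf — visit 4.
      At 24: go right to 8.
        8 is a leaf — visit 8.
      Visit 24.
    Visit 3.
  At 23: go right to 26.
    At 26: no left child.
    At 26: go right to 34.
      34 is a leaf — visit 34.
    Visit 26.
  Visit 23.
Visit 19.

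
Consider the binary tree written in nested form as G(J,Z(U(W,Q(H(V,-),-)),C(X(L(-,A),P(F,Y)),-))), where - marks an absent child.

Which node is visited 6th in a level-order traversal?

W

Level-order visits nodes level by level from the root, left to right within each level.
Level 0: G
Level 1: J, Z
Level 2: U, C
Level 3: W, Q, X
Level 4: H, L, P
Level 5: V, A, F, Y
Full level-order sequence: G, J, Z, U, C, W, Q, X, H, L, P, V, A, F, Y.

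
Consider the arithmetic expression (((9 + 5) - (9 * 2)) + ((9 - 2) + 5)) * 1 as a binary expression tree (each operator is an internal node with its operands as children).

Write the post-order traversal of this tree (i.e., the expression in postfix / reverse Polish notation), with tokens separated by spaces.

9 5 + 9 2 * - 9 2 - 5 + + 1 *

Post-order on an expression tree gives postfix notation: for each operator, emit left operand, right operand, then the operator.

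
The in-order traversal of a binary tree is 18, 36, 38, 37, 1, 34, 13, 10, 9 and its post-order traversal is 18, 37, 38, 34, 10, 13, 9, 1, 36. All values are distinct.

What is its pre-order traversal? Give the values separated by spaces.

36 18 1 38 37 9 13 34 10

The last element of post-order is the root; it splits in-order into left and right subtrees.
Root 36: left subtree has 1 node {18}, right has 7 {38, 37, 1, 34, 13, 10, 9}.
  Root 1: left subtree has 2 nodes {38, 37}, right has 4 {34, 13, 10, 9}.
    Root 38: left subtree has 0 nodes { }, right has 1 {37}.
    Root 9: left subtree has 3 nodes {34, 13, 10}, right has 0 { }.
      Root 13: left subtree has 1 node {34}, right has 1 {10}.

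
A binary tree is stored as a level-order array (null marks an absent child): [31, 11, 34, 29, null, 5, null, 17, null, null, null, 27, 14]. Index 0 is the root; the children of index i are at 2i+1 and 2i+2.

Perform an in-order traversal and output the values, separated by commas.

In-order visits the left subtree, then the node, then the right subtree.
At 31: go left to 11.
  At 11: go left to 29.
    At 29: go left to 17.
      17 is a leaf — visit 17.
    Visit 29.
    At 29: no right child.
  Visit 11.
  At 11: no right child.
Visit 31.
At 31: go right to 34.
  At 34: go left to 5.
    At 5: go left to 27.
      27 is a leaf — visit 27.
    Visit 5.
    At 5: go right to 14.
      14 is a leaf — visit 14.
  Visit 34.
  At 34: no right child.

17, 29, 11, 31, 27, 5, 14, 34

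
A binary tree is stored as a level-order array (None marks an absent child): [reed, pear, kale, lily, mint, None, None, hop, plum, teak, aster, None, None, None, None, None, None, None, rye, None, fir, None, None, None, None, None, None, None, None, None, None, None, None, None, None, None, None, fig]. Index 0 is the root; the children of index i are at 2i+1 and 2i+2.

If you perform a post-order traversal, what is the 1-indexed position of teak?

Post-order visits the left subtree, then the right subtree, then the node.
At reed: go left to pear.
  At pear: go left to lily.
    At lily: go left to hop.
      hop is a leaf — visit hop.
    At lily: go right to plum.
      At plum: no left child.
      At plum: go right to rye.
        At rye: go left to fig.
          fig is a leaf — visit fig.
        At rye: no right child.
        Visit rye.
      Visit plum.
    Visit lily.
  At pear: go right to mint.
    At mint: go left to teak.
      At teak: no left child.
      At teak: go right to fir.
        fir is a leaf — visit fir.
      Visit teak.
    At mint: go right to aster.
      aster is a leaf — visit aster.
    Visit mint.
  Visit pear.
At reed: go right to kale.
  kale is a leaf — visit kale.
Visit reed.
Full post-order sequence: hop, fig, rye, plum, lily, fir, teak, aster, mint, pear, kale, reed.

7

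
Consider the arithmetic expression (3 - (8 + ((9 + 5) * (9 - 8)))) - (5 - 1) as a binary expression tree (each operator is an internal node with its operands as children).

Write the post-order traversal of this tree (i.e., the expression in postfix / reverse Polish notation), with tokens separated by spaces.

Post-order on an expression tree gives postfix notation: for each operator, emit left operand, right operand, then the operator.

3 8 9 5 + 9 8 - * + - 5 1 - -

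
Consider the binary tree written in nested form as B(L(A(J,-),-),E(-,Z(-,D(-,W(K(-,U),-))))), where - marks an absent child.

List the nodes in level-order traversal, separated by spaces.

Level-order visits nodes level by level from the root, left to right within each level.
Level 0: B
Level 1: L, E
Level 2: A, Z
Level 3: J, D
Level 4: W
Level 5: K
Level 6: U

B L E A Z J D W K U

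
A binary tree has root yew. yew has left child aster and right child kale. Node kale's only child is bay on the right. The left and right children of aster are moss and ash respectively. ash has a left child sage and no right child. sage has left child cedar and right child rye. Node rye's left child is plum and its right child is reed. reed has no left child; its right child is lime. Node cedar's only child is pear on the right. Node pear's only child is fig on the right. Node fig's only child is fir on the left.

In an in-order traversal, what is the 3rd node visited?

cedar

In-order visits the left subtree, then the node, then the right subtree.
At yew: go left to aster.
  At aster: go left to moss.
    moss is a leaf — visit moss.
  Visit aster.
  At aster: go right to ash.
    At ash: go left to sage.
      At sage: go left to cedar.
        At cedar: no left child.
        Visit cedar.
        At cedar: go right to pear.
          At pear: no left child.
          Visit pear.
          At pear: go right to fig.
            At fig: go left to fir.
              fir is a leaf — visit fir.
            Visit fig.
            At fig: no right child.
      Visit sage.
      At sage: go right to rye.
        At rye: go left to plum.
          plum is a leaf — visit plum.
        Visit rye.
        At rye: go right to reed.
          At reed: no left child.
          Visit reed.
          At reed: go right to lime.
            lime is a leaf — visit lime.
    Visit ash.
    At ash: no right child.
Visit yew.
At yew: go right to kale.
  At kale: no left child.
  Visit kale.
  At kale: go right to bay.
    bay is a leaf — visit bay.
Full in-order sequence: moss, aster, cedar, pear, fir, fig, sage, plum, rye, reed, lime, ash, yew, kale, bay.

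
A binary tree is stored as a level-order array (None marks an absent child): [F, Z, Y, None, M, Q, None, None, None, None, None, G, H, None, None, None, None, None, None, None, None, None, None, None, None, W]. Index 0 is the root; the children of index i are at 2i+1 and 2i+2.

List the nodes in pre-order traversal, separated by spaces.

F Z M Y Q G H W

Pre-order visits the node, then its left subtree, then its right subtree.
Visit F.
At F: go left to Z.
  Visit Z.
  At Z: no left child.
  At Z: go right to M.
    M is a leaf — visit M.
At F: go right to Y.
  Visit Y.
  At Y: go left to Q.
    Visit Q.
    At Q: go left to G.
      G is a leaf — visit G.
    At Q: go right to H.
      Visit H.
      At H: go left to W.
        W is a leaf — visit W.
      At H: no right child.
  At Y: no right child.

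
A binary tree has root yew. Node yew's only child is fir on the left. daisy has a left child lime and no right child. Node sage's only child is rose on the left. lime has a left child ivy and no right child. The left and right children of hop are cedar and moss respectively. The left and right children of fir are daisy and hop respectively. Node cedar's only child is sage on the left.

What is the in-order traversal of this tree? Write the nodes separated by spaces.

In-order visits the left subtree, then the node, then the right subtree.
At yew: go left to fir.
  At fir: go left to daisy.
    At daisy: go left to lime.
      At lime: go left to ivy.
        ivy is a leaf — visit ivy.
      Visit lime.
      At lime: no right child.
    Visit daisy.
    At daisy: no right child.
  Visit fir.
  At fir: go right to hop.
    At hop: go left to cedar.
      At cedar: go left to sage.
        At sage: go left to rose.
          rose is a leaf — visit rose.
        Visit sage.
        At sage: no right child.
      Visit cedar.
      At cedar: no right child.
    Visit hop.
    At hop: go right to moss.
      moss is a leaf — visit moss.
Visit yew.
At yew: no right child.

ivy lime daisy fir rose sage cedar hop moss yew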